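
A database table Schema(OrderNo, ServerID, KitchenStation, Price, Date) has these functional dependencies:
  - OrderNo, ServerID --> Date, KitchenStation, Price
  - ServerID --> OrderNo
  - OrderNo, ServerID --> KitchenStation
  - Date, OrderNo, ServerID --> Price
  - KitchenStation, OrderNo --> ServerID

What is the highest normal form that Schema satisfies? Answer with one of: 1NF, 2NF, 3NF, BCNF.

BCNF

Candidate keys: {KitchenStation, OrderNo}, {ServerID}. Prime attributes: {KitchenStation, OrderNo, ServerID}.
Each dependency's left side is a superkey — BCNF holds.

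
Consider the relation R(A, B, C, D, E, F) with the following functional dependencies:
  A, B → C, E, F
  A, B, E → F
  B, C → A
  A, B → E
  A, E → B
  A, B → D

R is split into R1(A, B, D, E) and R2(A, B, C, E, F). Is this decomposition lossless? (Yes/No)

R1 ∩ R2 = {A, B, E}; its closure under F is {A, B, C, D, E, F}.
This includes all of R1, so the common attributes are a superkey of R1 — the join is lossless.

Yes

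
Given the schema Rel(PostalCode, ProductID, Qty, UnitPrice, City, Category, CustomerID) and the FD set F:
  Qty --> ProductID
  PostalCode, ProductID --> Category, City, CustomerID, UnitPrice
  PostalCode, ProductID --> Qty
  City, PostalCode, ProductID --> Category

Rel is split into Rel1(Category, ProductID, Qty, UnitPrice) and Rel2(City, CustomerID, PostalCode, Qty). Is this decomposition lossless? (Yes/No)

Rel1 ∩ Rel2 = {Qty}; its closure under F is {ProductID, Qty}.
Neither Rel1 nor Rel2 is contained in that closure, so the decomposition is lossy.

No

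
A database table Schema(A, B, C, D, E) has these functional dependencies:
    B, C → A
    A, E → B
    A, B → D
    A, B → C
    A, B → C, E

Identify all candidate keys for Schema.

{A, B} is a candidate key since {A, B}⁺ = {A, B, C, D, E} covers every attribute.
{A, E} is a candidate key since {A, E}⁺ = {A, B, C, D, E} covers every attribute.
{B, C} is a candidate key since {B, C}⁺ = {A, B, C, D, E} covers every attribute.
Any other superkey properly contains one of these, so there are no further candidate keys.

{A, B}, {A, E}, {B, C}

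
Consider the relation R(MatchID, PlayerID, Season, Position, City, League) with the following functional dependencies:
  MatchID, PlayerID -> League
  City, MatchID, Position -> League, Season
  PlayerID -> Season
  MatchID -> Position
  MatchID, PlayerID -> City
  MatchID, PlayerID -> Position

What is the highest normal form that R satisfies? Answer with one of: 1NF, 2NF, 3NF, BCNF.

Candidate key: {MatchID, PlayerID}. Prime attributes: {MatchID, PlayerID}.
City, MatchID, Position -> League, Season: {City, MatchID, Position}⁺ = {City, League, MatchID, Position, Season}, which is not all of the attributes, so the left side is not a superkey — BCNF is violated.
Because {League, Season} are non-prime and the left side of City, MatchID, Position -> League, Season is not a superkey, the relation is not in 3NF.
{MatchID} is a proper subset of the key {MatchID, PlayerID}, and {MatchID}⁺ contains the non-prime attribute {Position} — a partial dependency, so 2NF is violated.

1NF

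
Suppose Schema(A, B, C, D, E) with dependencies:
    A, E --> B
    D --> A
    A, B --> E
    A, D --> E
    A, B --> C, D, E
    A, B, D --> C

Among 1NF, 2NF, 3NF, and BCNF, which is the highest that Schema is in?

BCNF

Candidate keys: {A, B}, {A, E}, {D}. Prime attributes: {A, B, D, E}.
The left-hand side of every FD is a superkey, so BCNF is satisfied.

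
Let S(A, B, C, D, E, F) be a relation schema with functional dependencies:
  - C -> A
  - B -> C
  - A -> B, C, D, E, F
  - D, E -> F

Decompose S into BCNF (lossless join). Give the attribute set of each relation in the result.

{A, B, C, D, E}; {D, E, F}

Candidate keys of the original relation: {A}, {B}, {C}.
Within {A, B, C, D, E, F}: {D, E}⁺ ∩ {A, B, C, D, E, F} = {D, E, F}, not the whole set, so D, E -> F violates BCNF; decompose into {D, E, F} and {A, B, C, D, E}.
{D, E, F} is in BCNF.
{A, B, C, D, E} is in BCNF.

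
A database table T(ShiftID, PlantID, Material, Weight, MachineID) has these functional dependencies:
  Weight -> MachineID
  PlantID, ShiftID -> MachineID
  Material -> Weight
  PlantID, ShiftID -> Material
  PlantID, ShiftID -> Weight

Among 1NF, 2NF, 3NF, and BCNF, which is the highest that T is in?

Candidate key: {PlantID, ShiftID}. Prime attributes: {PlantID, ShiftID}.
Weight -> MachineID: {Weight}⁺ = {MachineID, Weight}, which is not all of the attributes, so the left side is not a superkey — BCNF is violated.
Weight -> MachineID has non-prime {MachineID} on the right and a non-superkey on the left, so 3NF fails.
No proper subset of a key has a non-prime attribute in its closure, so there is no partial dependency; 2NF holds.

2NF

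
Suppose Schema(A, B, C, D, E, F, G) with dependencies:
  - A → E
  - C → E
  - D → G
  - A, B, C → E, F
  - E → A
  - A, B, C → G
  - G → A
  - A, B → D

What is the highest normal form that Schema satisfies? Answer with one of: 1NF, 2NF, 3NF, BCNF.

1NF

Candidate key: {B, C}. Prime attributes: {B, C}.
A → E: {A}⁺ = {A, E}, which is not all of the attributes, so the left side is not a superkey — BCNF is violated.
Because {E} is non-prime and the left side of A → E is not a superkey, the relation is not in 3NF.
The proper key subset {C} of {B, C} determines non-prime {A, E}, so the relation is not even in 2NF.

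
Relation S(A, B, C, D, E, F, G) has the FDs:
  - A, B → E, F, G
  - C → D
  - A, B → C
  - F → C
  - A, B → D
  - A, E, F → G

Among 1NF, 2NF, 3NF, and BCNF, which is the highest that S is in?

2NF

Candidate key: {A, B}. Prime attributes: {A, B}.
For C → D we have {C}⁺ = {C, D}; {C} is not a superkey, so BCNF fails.
C → D determines the non-prime attribute {D} from a non-superkey — 3NF is violated.
Checking every proper subset of each key, none determines a non-prime attribute — 2NF is satisfied.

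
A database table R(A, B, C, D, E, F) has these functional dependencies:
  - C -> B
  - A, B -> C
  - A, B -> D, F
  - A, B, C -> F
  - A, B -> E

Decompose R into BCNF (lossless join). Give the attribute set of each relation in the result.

Candidate keys of the original relation: {A, B}, {A, C}.
Within {A, B, C, D, E, F}: {C}⁺ ∩ {A, B, C, D, E, F} = {B, C}, not the whole set, so C -> B violates BCNF; decompose into {B, C} and {A, C, D, E, F}.
{B, C} is in BCNF.
{A, C, D, E, F} is in BCNF.

{A, C, D, E, F}; {B, C}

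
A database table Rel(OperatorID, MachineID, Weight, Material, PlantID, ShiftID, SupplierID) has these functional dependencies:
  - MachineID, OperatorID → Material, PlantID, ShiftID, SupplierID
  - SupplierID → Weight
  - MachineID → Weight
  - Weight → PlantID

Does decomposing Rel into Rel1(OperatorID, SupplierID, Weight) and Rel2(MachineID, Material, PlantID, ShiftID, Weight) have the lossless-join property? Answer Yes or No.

No

Common attributes: {Weight}; their closure is {PlantID, Weight}.
Rel1 ⊄ {PlantID, Weight} and Rel2 ⊄ {PlantID, Weight}, so the split is lossy.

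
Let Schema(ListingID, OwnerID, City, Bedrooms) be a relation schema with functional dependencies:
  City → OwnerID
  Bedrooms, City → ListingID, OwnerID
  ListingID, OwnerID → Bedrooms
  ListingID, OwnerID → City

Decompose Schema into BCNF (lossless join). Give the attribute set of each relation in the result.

Candidate keys of the original relation: {Bedrooms, City}, {City, ListingID}, {ListingID, OwnerID}.
In {Bedrooms, City, ListingID, OwnerID}, {City} is not a superkey ({City}⁺ restricted to this set is {City, OwnerID}), so split on City → OwnerID into {City, OwnerID} and {Bedrooms, City, ListingID}.
{City, OwnerID} is in BCNF.
{Bedrooms, City, ListingID} is in BCNF.

{Bedrooms, City, ListingID}; {City, OwnerID}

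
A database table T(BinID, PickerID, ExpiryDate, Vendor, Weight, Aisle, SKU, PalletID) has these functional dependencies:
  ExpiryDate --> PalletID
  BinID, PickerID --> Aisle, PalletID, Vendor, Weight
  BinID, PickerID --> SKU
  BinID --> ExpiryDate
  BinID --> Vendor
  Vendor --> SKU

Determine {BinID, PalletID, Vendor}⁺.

Start with {BinID, PalletID, Vendor}.
BinID --> ExpiryDate applies; add {ExpiryDate} → now {BinID, ExpiryDate, PalletID, Vendor}.
Vendor --> SKU applies; add {SKU} → now {BinID, ExpiryDate, PalletID, SKU, Vendor}.
No further FD applies.

{BinID, ExpiryDate, PalletID, SKU, Vendor}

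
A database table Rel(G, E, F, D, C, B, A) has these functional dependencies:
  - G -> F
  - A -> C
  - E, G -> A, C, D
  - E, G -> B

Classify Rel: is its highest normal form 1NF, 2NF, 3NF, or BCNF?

Candidate key: {E, G}. Prime attributes: {E, G}.
G -> F: {G}⁺ = {F, G}, which is not all of the attributes, so the left side is not a superkey — BCNF is violated.
G -> F has non-prime {F} on the right and a non-superkey on the left, so 3NF fails.
Since {G} ⊂ {E, G} and {G}⁺ ⊇ {F} with {F} non-prime, there is a partial dependency; 2NF fails.

1NF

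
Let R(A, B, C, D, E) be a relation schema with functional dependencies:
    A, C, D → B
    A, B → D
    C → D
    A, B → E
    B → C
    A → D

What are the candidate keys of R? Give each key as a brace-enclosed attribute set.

No FD produces {A}, so it must be in every candidate key.
Closure of {A, B} is {A, B, C, D, E}, the whole schema; {A, B} is a candidate key.
Closure of {A, C} is {A, B, C, D, E}, the whole schema; {A, C} is a candidate key.
No proper subset of any of these is a key, and no other minimal superkey exists.

{A, B}, {A, C}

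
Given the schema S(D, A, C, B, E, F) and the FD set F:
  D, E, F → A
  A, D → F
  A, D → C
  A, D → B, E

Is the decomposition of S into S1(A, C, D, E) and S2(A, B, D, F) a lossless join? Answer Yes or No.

Yes

Common attributes: {A, D}; their closure is {A, B, C, D, E, F}.
This includes all of S1, so the common attributes are a superkey of S1 — the join is lossless.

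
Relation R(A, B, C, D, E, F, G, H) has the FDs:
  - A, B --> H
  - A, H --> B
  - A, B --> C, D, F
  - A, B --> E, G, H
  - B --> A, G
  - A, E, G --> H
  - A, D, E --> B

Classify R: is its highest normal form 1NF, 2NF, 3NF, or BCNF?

Candidate keys: {A, D, E}, {A, E, G}, {A, H}, {B}. Prime attributes: {A, B, D, E, G, H}.
Every FD has a superkey on the left, so the relation is in BCNF.

BCNF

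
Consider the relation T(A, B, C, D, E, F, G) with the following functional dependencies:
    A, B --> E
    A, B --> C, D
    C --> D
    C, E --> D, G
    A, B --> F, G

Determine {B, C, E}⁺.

{B, C, D, E, G}

Start with {B, C, E}.
C --> D applies; add {D} → now {B, C, D, E}.
C, E --> D, G applies; add {G} → now {B, C, D, E, G}.
No further FD applies.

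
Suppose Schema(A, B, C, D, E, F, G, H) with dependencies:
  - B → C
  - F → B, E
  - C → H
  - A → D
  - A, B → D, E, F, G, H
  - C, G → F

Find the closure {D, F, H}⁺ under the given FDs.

{B, C, D, E, F, H}

Start with {D, F, H}.
F → B, E applies; add {B, E} → now {B, D, E, F, H}.
B → C applies; add {C} → now {B, C, D, E, F, H}.
No further FD applies.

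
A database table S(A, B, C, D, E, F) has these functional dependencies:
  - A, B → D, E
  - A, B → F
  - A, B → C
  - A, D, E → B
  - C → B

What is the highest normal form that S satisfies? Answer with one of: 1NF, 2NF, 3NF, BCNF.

3NF

Candidate keys: {A, B}, {A, C}, {A, D, E}. Prime attributes: {A, B, C, D, E}.
C → B breaks BCNF: {C}⁺ = {B, C}, so {C} is not a superkey.
Its right-hand attributes {B} are all prime, as are those of every other non-superkey FD — the relation is in 3NF.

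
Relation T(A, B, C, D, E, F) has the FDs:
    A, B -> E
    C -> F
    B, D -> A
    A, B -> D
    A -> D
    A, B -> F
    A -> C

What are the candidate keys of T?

No FD produces {B}, so it must be in every candidate key.
{A, B}⁺ = {A, B, C, D, E, F}, which is every attribute, so {A, B} is a candidate key.
{B, D}⁺ = {A, B, C, D, E, F}, which is every attribute, so {B, D} is a candidate key.
Any other superkey properly contains one of these, so there are no further candidate keys.

{A, B}, {B, D}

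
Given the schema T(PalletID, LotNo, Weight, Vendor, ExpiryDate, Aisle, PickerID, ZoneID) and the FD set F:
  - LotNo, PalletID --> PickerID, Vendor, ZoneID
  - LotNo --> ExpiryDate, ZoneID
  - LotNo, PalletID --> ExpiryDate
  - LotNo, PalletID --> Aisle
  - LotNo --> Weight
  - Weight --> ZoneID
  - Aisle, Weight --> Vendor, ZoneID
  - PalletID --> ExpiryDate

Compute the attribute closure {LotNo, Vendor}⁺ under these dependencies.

{ExpiryDate, LotNo, Vendor, Weight, ZoneID}

Start with {LotNo, Vendor}.
LotNo --> ExpiryDate, ZoneID applies; add {ExpiryDate, ZoneID} → now {ExpiryDate, LotNo, Vendor, ZoneID}.
LotNo --> Weight applies; add {Weight} → now {ExpiryDate, LotNo, Vendor, Weight, ZoneID}.
No further FD applies.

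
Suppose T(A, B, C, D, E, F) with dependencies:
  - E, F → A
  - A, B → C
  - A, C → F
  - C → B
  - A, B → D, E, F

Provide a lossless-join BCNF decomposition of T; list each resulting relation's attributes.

Candidate keys of the original relation: {A, B}, {A, C}, {B, E, F}, {C, E, F}.
In {A, B, C, D, E, F}, {E, F} is not a superkey ({E, F}⁺ restricted to this set is {A, E, F}), so split on E, F → A into {A, E, F} and {B, C, D, E, F}.
{A, E, F} is in BCNF.
In {B, C, D, E, F}, {C} is not a superkey ({C}⁺ restricted to this set is {B, C}), so split on C → B into {B, C} and {C, D, E, F}.
{B, C} is in BCNF.
{C, D, E, F} is in BCNF.

{A, E, F}; {B, C}; {C, D, E, F}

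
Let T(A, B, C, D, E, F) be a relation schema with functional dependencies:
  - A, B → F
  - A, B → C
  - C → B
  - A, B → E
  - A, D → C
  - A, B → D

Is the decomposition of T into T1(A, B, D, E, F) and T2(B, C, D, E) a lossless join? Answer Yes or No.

T1 ∩ T2 = {B, D, E}; its closure under F is {B, D, E}.
The closure covers neither T1 nor T2 entirely; the join is not lossless.

No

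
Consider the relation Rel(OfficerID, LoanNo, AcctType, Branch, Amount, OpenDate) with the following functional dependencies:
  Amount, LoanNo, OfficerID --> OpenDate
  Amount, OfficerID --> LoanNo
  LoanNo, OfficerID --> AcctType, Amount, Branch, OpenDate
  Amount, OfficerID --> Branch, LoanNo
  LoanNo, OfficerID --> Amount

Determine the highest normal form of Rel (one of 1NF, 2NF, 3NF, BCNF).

Candidate keys: {Amount, OfficerID}, {LoanNo, OfficerID}. Prime attributes: {Amount, LoanNo, OfficerID}.
Each dependency's left side is a superkey — BCNF holds.

BCNF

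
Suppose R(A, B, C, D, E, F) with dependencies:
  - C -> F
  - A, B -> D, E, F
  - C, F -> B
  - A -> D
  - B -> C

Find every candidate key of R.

{A, B}, {A, C}

No FD produces {A}, so it must be in every candidate key.
{A, B}⁺ = {A, B, C, D, E, F}, which is every attribute, so {A, B} is a candidate key.
{A, C}⁺ = {A, B, C, D, E, F}, which is every attribute, so {A, C} is a candidate key.
These are minimal and exhaustive — every other superkey contains one of them.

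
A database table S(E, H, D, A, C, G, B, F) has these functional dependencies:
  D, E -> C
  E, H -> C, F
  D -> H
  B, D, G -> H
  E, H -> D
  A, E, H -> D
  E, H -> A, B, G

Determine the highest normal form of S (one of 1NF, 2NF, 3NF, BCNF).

Candidate keys: {D, E}, {E, H}. Prime attributes: {D, E, H}.
For D -> H we have {D}⁺ = {D, H}; {D} is not a superkey, so BCNF fails.
Its right-hand attributes {H} are all prime, as are those of every other non-superkey FD — the relation is in 3NF.

3NF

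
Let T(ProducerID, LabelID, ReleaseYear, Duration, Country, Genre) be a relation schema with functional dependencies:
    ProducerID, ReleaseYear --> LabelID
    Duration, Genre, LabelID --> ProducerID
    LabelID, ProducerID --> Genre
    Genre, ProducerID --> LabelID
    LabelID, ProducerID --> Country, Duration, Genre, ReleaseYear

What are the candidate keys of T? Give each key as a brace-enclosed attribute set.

Closure of {Genre, ProducerID} is {Country, Duration, Genre, LabelID, ProducerID, ReleaseYear}, the whole schema; {Genre, ProducerID} is a candidate key.
Closure of {LabelID, ProducerID} is {Country, Duration, Genre, LabelID, ProducerID, ReleaseYear}, the whole schema; {LabelID, ProducerID} is a candidate key.
Closure of {ProducerID, ReleaseYear} is {Country, Duration, Genre, LabelID, ProducerID, ReleaseYear}, the whole schema; {ProducerID, ReleaseYear} is a candidate key.
Closure of {Duration, Genre, LabelID} is {Country, Duration, Genre, LabelID, ProducerID, ReleaseYear}, the whole schema; {Duration, Genre, LabelID} is a candidate key.
No proper subset of any of these is a key, and no other minimal superkey exists.

{Duration, Genre, LabelID}, {Genre, ProducerID}, {LabelID, ProducerID}, {ProducerID, ReleaseYear}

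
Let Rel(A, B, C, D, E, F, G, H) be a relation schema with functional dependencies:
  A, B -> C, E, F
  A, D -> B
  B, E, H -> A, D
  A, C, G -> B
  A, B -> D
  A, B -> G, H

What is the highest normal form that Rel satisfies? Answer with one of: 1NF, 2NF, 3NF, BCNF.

Candidate keys: {A, B}, {A, C, G}, {A, D}, {B, E, H}. Prime attributes: {A, B, C, D, E, G, H}.
Each dependency's left side is a superkey — BCNF holds.

BCNF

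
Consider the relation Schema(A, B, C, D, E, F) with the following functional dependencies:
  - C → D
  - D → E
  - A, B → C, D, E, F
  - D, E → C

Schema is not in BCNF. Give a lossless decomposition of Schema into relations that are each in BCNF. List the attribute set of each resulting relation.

Candidate key of the original relation: {A, B}.
In {A, B, C, D, E, F}, {C} is not a superkey ({C}⁺ restricted to this set is {C, D, E}), so split on C → D, E into {C, D, E} and {A, B, C, F}.
{C, D, E} is in BCNF.
{A, B, C, F} is in BCNF.

{A, B, C, F}; {C, D, E}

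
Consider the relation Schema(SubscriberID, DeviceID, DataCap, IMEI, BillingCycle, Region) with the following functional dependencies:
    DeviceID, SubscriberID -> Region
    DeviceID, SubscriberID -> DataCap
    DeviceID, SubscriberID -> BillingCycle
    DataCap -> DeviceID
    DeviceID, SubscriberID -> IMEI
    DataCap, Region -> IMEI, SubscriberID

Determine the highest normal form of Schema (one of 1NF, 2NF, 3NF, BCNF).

3NF

Candidate keys: {DataCap, Region}, {DataCap, SubscriberID}, {DeviceID, SubscriberID}. Prime attributes: {DataCap, DeviceID, Region, SubscriberID}.
DataCap -> DeviceID breaks BCNF: {DataCap}⁺ = {DataCap, DeviceID}, so {DataCap} is not a superkey.
But every attribute on its right side ({DeviceID}) is prime, and the same holds for every other non-superkey FD, so 3NF still holds.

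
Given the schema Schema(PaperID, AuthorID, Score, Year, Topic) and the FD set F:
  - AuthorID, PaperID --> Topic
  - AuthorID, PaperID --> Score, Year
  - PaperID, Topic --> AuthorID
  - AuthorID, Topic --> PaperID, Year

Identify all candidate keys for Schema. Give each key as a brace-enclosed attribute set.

Closure of {AuthorID, PaperID} is {AuthorID, PaperID, Score, Topic, Year}, the whole schema; {AuthorID, PaperID} is a candidate key.
Closure of {AuthorID, Topic} is {AuthorID, PaperID, Score, Topic, Year}, the whole schema; {AuthorID, Topic} is a candidate key.
Closure of {PaperID, Topic} is {AuthorID, PaperID, Score, Topic, Year}, the whole schema; {PaperID, Topic} is a candidate key.
No proper subset of any of these is a key, and no other minimal superkey exists.

{AuthorID, PaperID}, {AuthorID, Topic}, {PaperID, Topic}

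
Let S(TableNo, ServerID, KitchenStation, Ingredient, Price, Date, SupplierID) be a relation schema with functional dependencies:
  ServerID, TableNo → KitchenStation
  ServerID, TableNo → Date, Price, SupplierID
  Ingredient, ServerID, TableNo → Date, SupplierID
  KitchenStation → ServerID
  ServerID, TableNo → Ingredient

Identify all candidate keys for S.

No FD produces {TableNo}, so it must be in every candidate key.
{KitchenStation, TableNo}⁺ = {Date, Ingredient, KitchenStation, Price, ServerID, SupplierID, TableNo} — all of the relation — so {KitchenStation, TableNo} is a candidate key.
{ServerID, TableNo}⁺ = {Date, Ingredient, KitchenStation, Price, ServerID, SupplierID, TableNo} — all of the relation — so {ServerID, TableNo} is a candidate key.
These are minimal and exhaustive — every other superkey contains one of them.

{KitchenStation, TableNo}, {ServerID, TableNo}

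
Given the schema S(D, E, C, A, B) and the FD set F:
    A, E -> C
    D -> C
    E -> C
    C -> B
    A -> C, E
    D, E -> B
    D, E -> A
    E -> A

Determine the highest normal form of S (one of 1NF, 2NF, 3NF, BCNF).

1NF

Candidate keys: {A, D}, {D, E}. Prime attributes: {A, D, E}.
For A, E -> C we have {A, E}⁺ = {A, B, C, E}; {A, E} is not a superkey, so BCNF fails.
A, E -> C determines the non-prime attribute {C} from a non-superkey — 3NF is violated.
Since {A} ⊂ {A, D} and {A}⁺ ⊇ {B, C} with {B, C} non-prime, there is a partial dependency; 2NF fails.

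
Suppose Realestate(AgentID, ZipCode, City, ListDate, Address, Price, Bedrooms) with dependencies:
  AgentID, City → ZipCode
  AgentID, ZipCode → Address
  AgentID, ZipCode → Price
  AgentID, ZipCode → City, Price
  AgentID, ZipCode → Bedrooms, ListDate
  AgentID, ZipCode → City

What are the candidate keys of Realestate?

{AgentID, City}, {AgentID, ZipCode}

Attributes never on any right-hand side: {AgentID} — every candidate key must contain it.
{AgentID, City}⁺ = {Address, AgentID, Bedrooms, City, ListDate, Price, ZipCode}, which is every attribute, so {AgentID, City} is a candidate key.
{AgentID, ZipCode}⁺ = {Address, AgentID, Bedrooms, City, ListDate, Price, ZipCode}, which is every attribute, so {AgentID, ZipCode} is a candidate key.
No proper subset of any of these is a key, and no other minimal superkey exists.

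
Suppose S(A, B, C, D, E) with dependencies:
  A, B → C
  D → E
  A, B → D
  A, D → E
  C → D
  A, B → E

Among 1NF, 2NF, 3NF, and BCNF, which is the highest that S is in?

2NF

Candidate key: {A, B}. Prime attributes: {A, B}.
For D → E we have {D}⁺ = {D, E}; {D} is not a superkey, so BCNF fails.
Because {E} is non-prime and the left side of D → E is not a superkey, the relation is not in 3NF.
No non-prime attribute depends on a proper subset of any candidate key, so 2NF holds.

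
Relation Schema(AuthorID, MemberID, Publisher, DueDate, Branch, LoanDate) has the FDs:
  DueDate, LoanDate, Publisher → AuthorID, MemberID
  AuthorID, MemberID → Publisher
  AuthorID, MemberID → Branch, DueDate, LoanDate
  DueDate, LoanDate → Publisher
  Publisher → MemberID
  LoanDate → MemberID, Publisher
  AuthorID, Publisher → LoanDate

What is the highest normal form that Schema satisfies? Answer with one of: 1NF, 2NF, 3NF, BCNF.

3NF

Candidate keys: {AuthorID, LoanDate}, {AuthorID, MemberID}, {AuthorID, Publisher}, {DueDate, LoanDate}. Prime attributes: {AuthorID, DueDate, LoanDate, MemberID, Publisher}.
Publisher → MemberID breaks BCNF: {Publisher}⁺ = {MemberID, Publisher}, so {Publisher} is not a superkey.
Its right-hand attributes {MemberID} are all prime, as are those of every other non-superkey FD — the relation is in 3NF.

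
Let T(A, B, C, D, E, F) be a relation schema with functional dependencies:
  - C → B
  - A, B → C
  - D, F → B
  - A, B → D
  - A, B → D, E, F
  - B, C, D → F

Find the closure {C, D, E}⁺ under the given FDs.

Start with {C, D, E}.
C → B applies; add {B} → now {B, C, D, E}.
B, C, D → F applies; add {F} → now {B, C, D, E, F}.
No further FD applies.

{B, C, D, E, F}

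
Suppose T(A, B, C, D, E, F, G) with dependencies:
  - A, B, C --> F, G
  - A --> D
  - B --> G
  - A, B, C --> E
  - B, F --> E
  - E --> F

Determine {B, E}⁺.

{B, E, F, G}

Start with {B, E}.
B --> G applies; add {G} → now {B, E, G}.
E --> F applies; add {F} → now {B, E, F, G}.
No further FD applies.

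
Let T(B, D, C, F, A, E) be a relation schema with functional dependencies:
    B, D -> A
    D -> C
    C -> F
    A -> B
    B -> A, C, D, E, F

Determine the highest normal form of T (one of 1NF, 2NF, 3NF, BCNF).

Candidate keys: {A}, {B}. Prime attributes: {A, B}.
D -> C breaks BCNF: {D}⁺ = {C, D, F}, so {D} is not a superkey.
D -> C determines the non-prime attribute {C} from a non-superkey — 3NF is violated.
Every candidate key is a single attribute, so no partial dependency is possible; 2NF holds.

2NF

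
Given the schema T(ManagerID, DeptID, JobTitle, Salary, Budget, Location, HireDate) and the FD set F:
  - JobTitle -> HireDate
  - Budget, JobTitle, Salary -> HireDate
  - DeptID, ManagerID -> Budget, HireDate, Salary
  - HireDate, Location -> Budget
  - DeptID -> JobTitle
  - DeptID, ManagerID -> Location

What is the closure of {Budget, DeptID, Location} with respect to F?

{Budget, DeptID, HireDate, JobTitle, Location}

Start with {Budget, DeptID, Location}.
DeptID -> JobTitle applies; add {JobTitle} → now {Budget, DeptID, JobTitle, Location}.
JobTitle -> HireDate applies; add {HireDate} → now {Budget, DeptID, HireDate, JobTitle, Location}.
No further FD applies.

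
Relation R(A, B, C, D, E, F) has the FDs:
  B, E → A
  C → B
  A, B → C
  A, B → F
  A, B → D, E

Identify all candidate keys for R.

{A, B}⁺ = {A, B, C, D, E, F} — all of the relation — so {A, B} is a candidate key.
{A, C}⁺ = {A, B, C, D, E, F} — all of the relation — so {A, C} is a candidate key.
{B, E}⁺ = {A, B, C, D, E, F} — all of the relation — so {B, E} is a candidate key.
{C, E}⁺ = {A, B, C, D, E, F} — all of the relation — so {C, E} is a candidate key.
Any other superkey properly contains one of these, so there are no further candidate keys.

{A, B}, {A, C}, {B, E}, {C, E}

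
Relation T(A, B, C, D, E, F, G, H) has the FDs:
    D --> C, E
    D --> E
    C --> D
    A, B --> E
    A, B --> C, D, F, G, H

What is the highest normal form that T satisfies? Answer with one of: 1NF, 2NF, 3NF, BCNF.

Candidate key: {A, B}. Prime attributes: {A, B}.
For D --> C, E we have {D}⁺ = {C, D, E}; {D} is not a superkey, so BCNF fails.
Because {C, E} are non-prime and the left side of D --> C, E is not a superkey, the relation is not in 3NF.
No proper subset of a key has a non-prime attribute in its closure, so there is no partial dependency; 2NF holds.

2NF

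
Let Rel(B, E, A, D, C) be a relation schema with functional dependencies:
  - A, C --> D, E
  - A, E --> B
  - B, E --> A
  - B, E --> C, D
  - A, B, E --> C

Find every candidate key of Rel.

{A, C}, {A, E}, {B, E}

{A, C}⁺ = {A, B, C, D, E}, which is every attribute, so {A, C} is a candidate key.
{A, E}⁺ = {A, B, C, D, E}, which is every attribute, so {A, E} is a candidate key.
{B, E}⁺ = {A, B, C, D, E}, which is every attribute, so {B, E} is a candidate key.
Any other superkey properly contains one of these, so there are no further candidate keys.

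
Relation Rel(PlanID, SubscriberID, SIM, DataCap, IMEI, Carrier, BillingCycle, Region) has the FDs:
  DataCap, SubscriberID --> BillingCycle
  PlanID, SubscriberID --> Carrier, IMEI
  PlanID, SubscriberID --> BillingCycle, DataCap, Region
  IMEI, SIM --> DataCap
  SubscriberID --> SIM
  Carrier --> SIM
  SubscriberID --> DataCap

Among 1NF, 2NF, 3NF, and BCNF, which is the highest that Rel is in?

Candidate key: {PlanID, SubscriberID}. Prime attributes: {PlanID, SubscriberID}.
For DataCap, SubscriberID --> BillingCycle we have {DataCap, SubscriberID}⁺ = {BillingCycle, DataCap, SIM, SubscriberID}; {DataCap, SubscriberID} is not a superkey, so BCNF fails.
DataCap, SubscriberID --> BillingCycle determines the non-prime attribute {BillingCycle} from a non-superkey — 3NF is violated.
Since {SubscriberID} ⊂ {PlanID, SubscriberID} and {SubscriberID}⁺ ⊇ {BillingCycle, DataCap, SIM} with {BillingCycle, DataCap, SIM} non-prime, there is a partial dependency; 2NF fails.

1NF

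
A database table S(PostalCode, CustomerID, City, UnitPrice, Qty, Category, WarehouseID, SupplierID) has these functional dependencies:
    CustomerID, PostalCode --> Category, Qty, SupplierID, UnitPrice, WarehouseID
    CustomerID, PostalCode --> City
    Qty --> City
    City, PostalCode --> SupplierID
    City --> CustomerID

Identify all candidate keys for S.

{City, PostalCode}, {CustomerID, PostalCode}, {PostalCode, Qty}

No FD produces {PostalCode}, so it must be in every candidate key.
{City, PostalCode}⁺ = {Category, City, CustomerID, PostalCode, Qty, SupplierID, UnitPrice, WarehouseID}, which is every attribute, so {City, PostalCode} is a candidate key.
{CustomerID, PostalCode}⁺ = {Category, City, CustomerID, PostalCode, Qty, SupplierID, UnitPrice, WarehouseID}, which is every attribute, so {CustomerID, PostalCode} is a candidate key.
{PostalCode, Qty}⁺ = {Category, City, CustomerID, PostalCode, Qty, SupplierID, UnitPrice, WarehouseID}, which is every attribute, so {PostalCode, Qty} is a candidate key.
No proper subset of any of these is a key, and no other minimal superkey exists.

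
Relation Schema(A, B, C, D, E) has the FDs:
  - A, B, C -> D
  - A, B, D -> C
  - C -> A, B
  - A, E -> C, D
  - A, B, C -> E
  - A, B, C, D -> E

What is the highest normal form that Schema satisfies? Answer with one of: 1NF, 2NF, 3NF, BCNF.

Candidate keys: {A, B, D}, {A, E}, {C}. Prime attributes: {A, B, C, D, E}.
The left-hand side of every FD is a superkey, so BCNF is satisfied.

BCNF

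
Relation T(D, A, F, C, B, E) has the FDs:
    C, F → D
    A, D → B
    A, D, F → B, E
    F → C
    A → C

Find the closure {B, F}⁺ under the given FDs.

Start with {B, F}.
F → C applies; add {C} → now {B, C, F}.
C, F → D applies; add {D} → now {B, C, D, F}.
No further FD applies.

{B, C, D, F}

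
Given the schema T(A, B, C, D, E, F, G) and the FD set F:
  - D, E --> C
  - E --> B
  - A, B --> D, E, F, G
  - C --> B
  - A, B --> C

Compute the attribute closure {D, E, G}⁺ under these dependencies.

{B, C, D, E, G}

Start with {D, E, G}.
D, E --> C applies; add {C} → now {C, D, E, G}.
E --> B applies; add {B} → now {B, C, D, E, G}.
No further FD applies.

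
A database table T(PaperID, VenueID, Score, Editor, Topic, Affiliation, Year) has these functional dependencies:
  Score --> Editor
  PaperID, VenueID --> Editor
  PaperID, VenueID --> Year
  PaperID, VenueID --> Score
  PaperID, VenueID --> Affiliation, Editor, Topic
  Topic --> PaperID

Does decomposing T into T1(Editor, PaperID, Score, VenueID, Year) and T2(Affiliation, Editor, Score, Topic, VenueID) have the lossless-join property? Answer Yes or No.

The shared attributes are {Editor, Score, VenueID} and {Editor, Score, VenueID}⁺ = {Editor, Score, VenueID}.
The closure covers neither T1 nor T2 entirely; the join is not lossless.

No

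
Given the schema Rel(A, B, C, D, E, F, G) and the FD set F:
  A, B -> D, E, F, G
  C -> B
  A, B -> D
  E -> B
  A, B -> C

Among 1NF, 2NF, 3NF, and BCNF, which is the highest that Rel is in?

3NF

Candidate keys: {A, B}, {A, C}, {A, E}. Prime attributes: {A, B, C, E}.
C -> B: {C}⁺ = {B, C}, which is not all of the attributes, so the left side is not a superkey — BCNF is violated.
Its right-hand attributes {B} are all prime, as are those of every other non-superkey FD — the relation is in 3NF.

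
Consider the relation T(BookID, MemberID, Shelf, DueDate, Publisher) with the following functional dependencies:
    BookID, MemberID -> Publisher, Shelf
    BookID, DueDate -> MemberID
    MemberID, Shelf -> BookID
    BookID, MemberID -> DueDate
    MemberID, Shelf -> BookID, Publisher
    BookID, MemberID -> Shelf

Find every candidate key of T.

{BookID, DueDate}, {BookID, MemberID}, {MemberID, Shelf}

{BookID, DueDate}⁺ = {BookID, DueDate, MemberID, Publisher, Shelf} — all of the relation — so {BookID, DueDate} is a candidate key.
{BookID, MemberID}⁺ = {BookID, DueDate, MemberID, Publisher, Shelf} — all of the relation — so {BookID, MemberID} is a candidate key.
{MemberID, Shelf}⁺ = {BookID, DueDate, MemberID, Publisher, Shelf} — all of the relation — so {MemberID, Shelf} is a candidate key.
Any other superkey properly contains one of these, so there are no further candidate keys.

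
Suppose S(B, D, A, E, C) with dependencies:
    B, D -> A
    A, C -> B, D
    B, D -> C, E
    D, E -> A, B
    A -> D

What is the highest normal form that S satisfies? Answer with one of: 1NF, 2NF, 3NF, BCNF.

3NF

Candidate keys: {A, B}, {A, C}, {A, E}, {B, D}, {D, E}. Prime attributes: {A, B, C, D, E}.
A -> D breaks BCNF: {A}⁺ = {A, D}, so {A} is not a superkey.
Since {D} ⊆ prime attributes and every other non-superkey FD also has a prime right side, the schema is in 3NF.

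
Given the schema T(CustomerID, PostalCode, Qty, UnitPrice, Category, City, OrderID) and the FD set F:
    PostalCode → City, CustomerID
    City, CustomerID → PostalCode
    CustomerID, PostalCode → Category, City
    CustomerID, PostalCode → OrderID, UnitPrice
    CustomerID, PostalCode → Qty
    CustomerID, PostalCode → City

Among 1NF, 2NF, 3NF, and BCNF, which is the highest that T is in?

BCNF

Candidate keys: {City, CustomerID}, {PostalCode}. Prime attributes: {City, CustomerID, PostalCode}.
Each dependency's left side is a superkey — BCNF holds.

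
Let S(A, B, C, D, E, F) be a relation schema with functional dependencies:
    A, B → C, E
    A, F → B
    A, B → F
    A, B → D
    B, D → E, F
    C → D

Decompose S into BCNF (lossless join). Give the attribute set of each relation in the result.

Candidate keys of the original relation: {A, B}, {A, F}.
Within {A, B, C, D, E, F}: {B, D}⁺ ∩ {A, B, C, D, E, F} = {B, D, E, F}, not the whole set, so B, D → E, F violates BCNF; decompose into {B, D, E, F} and {A, B, C, D}.
{B, D, E, F}: every determinant is a superkey — BCNF.
Within {A, B, C, D}: {C}⁺ ∩ {A, B, C, D} = {C, D}, not the whole set, so C → D violates BCNF; decompose into {C, D} and {A, B, C}.
{C, D}: every determinant is a superkey — BCNF.
{A, B, C}: every determinant is a superkey — BCNF.

{A, B, C}; {B, D, E, F}; {C, D}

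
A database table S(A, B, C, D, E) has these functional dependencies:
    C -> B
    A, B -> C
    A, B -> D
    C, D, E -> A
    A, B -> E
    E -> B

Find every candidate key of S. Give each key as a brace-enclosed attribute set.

{A, B}⁺ = {A, B, C, D, E} — all of the relation — so {A, B} is a candidate key.
{A, C}⁺ = {A, B, C, D, E} — all of the relation — so {A, C} is a candidate key.
{A, E}⁺ = {A, B, C, D, E} — all of the relation — so {A, E} is a candidate key.
{C, D, E}⁺ = {A, B, C, D, E} — all of the relation — so {C, D, E} is a candidate key.
These are minimal and exhaustive — every other superkey contains one of them.

{A, B}, {A, C}, {A, E}, {C, D, E}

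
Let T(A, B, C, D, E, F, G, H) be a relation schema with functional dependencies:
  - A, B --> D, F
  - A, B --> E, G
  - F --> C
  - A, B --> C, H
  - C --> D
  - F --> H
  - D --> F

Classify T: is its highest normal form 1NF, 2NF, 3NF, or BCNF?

2NF

Candidate key: {A, B}. Prime attributes: {A, B}.
For F --> C we have {F}⁺ = {C, D, F, H}; {F} is not a superkey, so BCNF fails.
Because {C} is non-prime and the left side of F --> C is not a superkey, the relation is not in 3NF.
No proper subset of a key has a non-prime attribute in its closure, so there is no partial dependency; 2NF holds.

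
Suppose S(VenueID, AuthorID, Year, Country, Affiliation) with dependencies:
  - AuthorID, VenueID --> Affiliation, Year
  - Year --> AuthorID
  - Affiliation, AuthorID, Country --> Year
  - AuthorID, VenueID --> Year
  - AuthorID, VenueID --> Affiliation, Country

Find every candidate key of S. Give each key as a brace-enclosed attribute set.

{AuthorID, VenueID}, {VenueID, Year}

Attributes never on any right-hand side: {VenueID} — every candidate key must contain it.
{AuthorID, VenueID}⁺ = {Affiliation, AuthorID, Country, VenueID, Year} — all of the relation — so {AuthorID, VenueID} is a candidate key.
{VenueID, Year}⁺ = {Affiliation, AuthorID, Country, VenueID, Year} — all of the relation — so {VenueID, Year} is a candidate key.
No proper subset of any of these is a key, and no other minimal superkey exists.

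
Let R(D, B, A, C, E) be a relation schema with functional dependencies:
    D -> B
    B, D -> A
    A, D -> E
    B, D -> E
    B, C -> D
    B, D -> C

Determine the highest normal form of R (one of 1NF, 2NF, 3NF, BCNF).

BCNF

Candidate keys: {B, C}, {D}. Prime attributes: {B, C, D}.
Each dependency's left side is a superkey — BCNF holds.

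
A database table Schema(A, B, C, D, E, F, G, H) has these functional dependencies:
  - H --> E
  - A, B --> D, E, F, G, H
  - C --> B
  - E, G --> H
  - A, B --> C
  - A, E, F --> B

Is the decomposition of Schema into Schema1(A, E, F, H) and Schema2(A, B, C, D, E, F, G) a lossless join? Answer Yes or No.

Schema1 ∩ Schema2 = {A, E, F}; its closure under F is {A, B, C, D, E, F, G, H}.
This includes all of Schema1, so the common attributes are a superkey of Schema1 — the join is lossless.

Yes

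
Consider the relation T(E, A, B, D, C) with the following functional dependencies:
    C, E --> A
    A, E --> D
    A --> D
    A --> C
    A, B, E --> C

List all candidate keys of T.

{A, B, E}, {B, C, E}

{B, E} never appear on the right of any FD, so every key must include all of them.
{A, B, E} is a candidate key since {A, B, E}⁺ = {A, B, C, D, E} covers every attribute.
{B, C, E} is a candidate key since {B, C, E}⁺ = {A, B, C, D, E} covers every attribute.
These are minimal and exhaustive — every other superkey contains one of them.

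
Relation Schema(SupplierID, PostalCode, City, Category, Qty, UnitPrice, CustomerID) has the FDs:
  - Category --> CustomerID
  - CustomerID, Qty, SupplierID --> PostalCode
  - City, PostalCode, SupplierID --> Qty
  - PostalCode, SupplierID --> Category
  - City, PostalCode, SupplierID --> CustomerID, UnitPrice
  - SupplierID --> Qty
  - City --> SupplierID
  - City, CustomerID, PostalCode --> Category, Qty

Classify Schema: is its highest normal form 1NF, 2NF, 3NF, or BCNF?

1NF

Candidate keys: {Category, City}, {City, CustomerID}, {City, PostalCode}. Prime attributes: {Category, City, CustomerID, PostalCode}.
Category --> CustomerID: {Category}⁺ = {Category, CustomerID}, which is not all of the attributes, so the left side is not a superkey — BCNF is violated.
SupplierID --> Qty determines the non-prime attribute {Qty} from a non-superkey — 3NF is violated.
Since {City} ⊂ {Category, City} and {City}⁺ ⊇ {Qty, SupplierID} with {Qty, SupplierID} non-prime, there is a partial dependency; 2NF fails.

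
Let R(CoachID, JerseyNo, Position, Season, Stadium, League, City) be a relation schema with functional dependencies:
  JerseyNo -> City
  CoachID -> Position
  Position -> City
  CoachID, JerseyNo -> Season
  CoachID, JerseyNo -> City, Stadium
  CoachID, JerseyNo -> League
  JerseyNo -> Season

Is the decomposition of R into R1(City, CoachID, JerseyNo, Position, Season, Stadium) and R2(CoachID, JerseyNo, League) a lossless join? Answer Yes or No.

Yes

Common attributes: {CoachID, JerseyNo}; their closure is {City, CoachID, JerseyNo, League, Position, Season, Stadium}.
This includes all of R1, so the common attributes are a superkey of R1 — the join is lossless.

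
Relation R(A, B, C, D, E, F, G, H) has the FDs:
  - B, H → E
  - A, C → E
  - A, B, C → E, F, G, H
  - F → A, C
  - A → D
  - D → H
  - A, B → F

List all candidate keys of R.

{A, B}, {B, F}

No FD produces {B}, so it must be in every candidate key.
{A, B}⁺ = {A, B, C, D, E, F, G, H}, which is every attribute, so {A, B} is a candidate key.
{B, F}⁺ = {A, B, C, D, E, F, G, H}, which is every attribute, so {B, F} is a candidate key.
No proper subset of any of these is a key, and no other minimal superkey exists.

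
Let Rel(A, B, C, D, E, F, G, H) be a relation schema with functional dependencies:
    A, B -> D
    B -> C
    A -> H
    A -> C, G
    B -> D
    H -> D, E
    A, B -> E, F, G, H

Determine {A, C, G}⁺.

Start with {A, C, G}.
A -> H applies; add {H} → now {A, C, G, H}.
H -> D, E applies; add {D, E} → now {A, C, D, E, G, H}.
No further FD applies.

{A, C, D, E, G, H}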